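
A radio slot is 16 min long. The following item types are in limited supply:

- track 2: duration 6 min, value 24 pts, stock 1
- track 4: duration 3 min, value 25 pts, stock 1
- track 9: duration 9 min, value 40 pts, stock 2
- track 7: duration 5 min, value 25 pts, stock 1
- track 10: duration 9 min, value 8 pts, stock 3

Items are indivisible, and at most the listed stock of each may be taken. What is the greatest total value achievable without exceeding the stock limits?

74 pts

Best selections within duration 16 and stock limits:
- 1×track 2 + 1×track 4 + 1×track 7: duration 14, value 74
- 1×track 4 + 1×track 9: duration 12, value 65
- 1×track 9 + 1×track 7: duration 14, value 65
- 1×track 2 + 1×track 9: duration 15, value 64
Best: 74 pts.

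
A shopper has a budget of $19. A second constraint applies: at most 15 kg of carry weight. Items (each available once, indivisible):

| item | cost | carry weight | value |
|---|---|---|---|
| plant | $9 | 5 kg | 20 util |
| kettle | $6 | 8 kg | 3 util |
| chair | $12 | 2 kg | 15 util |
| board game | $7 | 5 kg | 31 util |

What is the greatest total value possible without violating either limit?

51 util

Feasible sets respecting both limits:
- plant+board game: cost 16, carry weight 10, value 51
- chair+board game: cost 19, carry weight 7, value 46
- kettle+board game: cost 13, carry weight 13, value 34
- board game: cost 7, carry weight 5, value 31
Best: 51 util.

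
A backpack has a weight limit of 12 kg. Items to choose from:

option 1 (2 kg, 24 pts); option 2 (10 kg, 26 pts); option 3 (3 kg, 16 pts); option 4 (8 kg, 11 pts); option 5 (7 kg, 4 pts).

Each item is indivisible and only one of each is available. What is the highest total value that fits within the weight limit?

This is a 0/1 knapsack; check combinations near the capacity.
- option 1+option 2: weight 2+10=12, value 24+26=50
- option 1+option 3+option 5: weight 2+3+7=12, value 24+16+4=44
- option 1+option 3: weight 2+3=5, value 24+16=40
- option 1+option 4: weight 2+8=10, value 24+11=35
Best: 50 pts.

50 pts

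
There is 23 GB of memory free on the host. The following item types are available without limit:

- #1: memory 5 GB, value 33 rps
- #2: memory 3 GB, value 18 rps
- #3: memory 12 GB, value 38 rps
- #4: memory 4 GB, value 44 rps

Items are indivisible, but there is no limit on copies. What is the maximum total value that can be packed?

238 rps

Best value-per-unit is #4 at 44/4; filling with it alone gives 5×44 = 220.
Optimal mix: 1×#2 + 5×#4 → memory 23, value 238.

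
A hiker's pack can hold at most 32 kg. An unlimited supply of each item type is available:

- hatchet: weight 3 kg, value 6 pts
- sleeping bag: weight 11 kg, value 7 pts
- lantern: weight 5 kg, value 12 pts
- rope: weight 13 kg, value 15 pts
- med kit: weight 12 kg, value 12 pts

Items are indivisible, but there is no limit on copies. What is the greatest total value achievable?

72 pts

Best value-per-unit is lantern at 12/5; filling with it alone gives 6×12 = 72.
Optimal mix: 4×hatchet + 4×lantern → weight 32, value 72.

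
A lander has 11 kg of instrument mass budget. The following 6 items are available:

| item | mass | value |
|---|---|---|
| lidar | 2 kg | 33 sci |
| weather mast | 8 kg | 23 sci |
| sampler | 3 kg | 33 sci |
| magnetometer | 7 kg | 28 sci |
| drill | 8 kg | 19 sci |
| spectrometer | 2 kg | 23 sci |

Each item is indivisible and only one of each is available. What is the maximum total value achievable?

89 sci

Check high-value combinations within 11 kg:
- lidar+sampler+spectrometer: mass 2+3+2=7, value 33+33+23=89
- lidar+magnetometer+spectrometer: mass 2+7+2=11, value 33+28+23=84
- lidar+sampler: mass 2+3=5, value 33+33=66
Best: 89 sci.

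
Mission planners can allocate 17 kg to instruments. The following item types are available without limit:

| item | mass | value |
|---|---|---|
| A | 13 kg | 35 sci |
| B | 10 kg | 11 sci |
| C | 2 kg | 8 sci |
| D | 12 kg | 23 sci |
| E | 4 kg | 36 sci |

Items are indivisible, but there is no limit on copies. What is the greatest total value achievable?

Best value-per-unit is E at 36/4, and filling with it alone uses mass 4×4=16. No mix of the others beats 4×36 = 144.

144 sci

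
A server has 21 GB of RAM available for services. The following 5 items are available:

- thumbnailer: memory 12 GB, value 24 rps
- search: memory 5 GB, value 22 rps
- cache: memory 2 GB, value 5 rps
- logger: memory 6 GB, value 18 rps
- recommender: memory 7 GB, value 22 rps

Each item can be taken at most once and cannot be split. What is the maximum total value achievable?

67 rps

Check high-value combinations within 21 GB:
- search+cache+logger+recommender: memory 5+2+6+7=20, value 22+5+18+22=67
- search+logger+recommender: memory 5+6+7=18, value 22+18+22=62
- thumbnailer+search+cache: memory 12+5+2=19, value 24+22+5=51
Best: 67 rps.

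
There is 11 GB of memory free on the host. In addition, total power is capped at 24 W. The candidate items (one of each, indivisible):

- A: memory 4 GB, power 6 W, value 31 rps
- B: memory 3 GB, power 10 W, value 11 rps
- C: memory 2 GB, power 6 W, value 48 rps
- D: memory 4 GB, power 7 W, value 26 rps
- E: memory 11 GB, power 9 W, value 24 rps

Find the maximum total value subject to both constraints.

105 rps

Feasible sets respecting both limits:
- A+C+D: memory 10, power 19, value 105
- A+B+C: memory 9, power 22, value 90
- B+C+D: memory 9, power 23, value 85
- A+C: memory 6, power 12, value 79
Best: 105 rps.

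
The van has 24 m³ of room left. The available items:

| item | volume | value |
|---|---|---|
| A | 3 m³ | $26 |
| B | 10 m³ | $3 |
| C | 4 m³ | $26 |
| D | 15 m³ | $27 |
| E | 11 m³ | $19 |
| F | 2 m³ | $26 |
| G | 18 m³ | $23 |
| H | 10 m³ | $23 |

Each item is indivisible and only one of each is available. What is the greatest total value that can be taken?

$105

This is a 0/1 knapsack; check combinations near the capacity.
- A+C+D+F: volume 3+4+15+2=24, value 26+26+27+26=105
- A+C+F+H: volume 3+4+2+10=19, value 26+26+26+23=101
- A+C+E+F: volume 3+4+11+2=20, value 26+26+19+26=97
- A+B+C+F: volume 3+10+4+2=19, value 26+3+26+26=81
Best: $105.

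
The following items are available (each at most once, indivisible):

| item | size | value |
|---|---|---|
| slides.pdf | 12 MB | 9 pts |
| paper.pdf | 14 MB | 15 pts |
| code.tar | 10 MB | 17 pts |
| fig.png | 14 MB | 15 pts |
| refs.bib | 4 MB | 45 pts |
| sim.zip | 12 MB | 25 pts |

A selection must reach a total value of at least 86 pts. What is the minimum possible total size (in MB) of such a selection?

Subsets with value ≥ 86, sorted by total size:
- code.tar+refs.bib+sim.zip: size 26, value 87
- slides.pdf+code.tar+refs.bib+sim.zip: size 38, value 96
- paper.pdf+code.tar+refs.bib+sim.zip: size 40, value 102
Minimum size: 26 MB.

26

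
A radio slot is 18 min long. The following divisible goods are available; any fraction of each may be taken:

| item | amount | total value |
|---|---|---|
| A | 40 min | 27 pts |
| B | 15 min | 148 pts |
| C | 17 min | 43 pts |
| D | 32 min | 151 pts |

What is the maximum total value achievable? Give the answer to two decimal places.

Take in order of value per unit:
- B (148/15 per unit): all 15 → value 148, running total 148.00
- D (151/32 per unit): 3 of 32 → value 3×151/32 = 14.1563, running total 162.16
Total 162.16.

162.16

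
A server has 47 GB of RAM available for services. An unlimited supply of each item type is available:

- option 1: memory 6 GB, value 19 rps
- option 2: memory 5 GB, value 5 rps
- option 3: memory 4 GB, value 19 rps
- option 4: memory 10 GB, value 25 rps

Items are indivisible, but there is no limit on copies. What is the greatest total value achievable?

Best value-per-unit is option 3 at 19/4; filling with it alone gives 11×19 = 209.
Optimal mix: 1×option 1 + 10×option 3 → memory 46, value 209.

209 rps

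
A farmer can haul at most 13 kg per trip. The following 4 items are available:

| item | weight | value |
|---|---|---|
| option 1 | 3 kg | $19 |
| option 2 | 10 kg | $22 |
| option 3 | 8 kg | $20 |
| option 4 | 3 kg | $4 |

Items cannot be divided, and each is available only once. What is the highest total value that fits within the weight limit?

$41

This is a 0/1 knapsack; check combinations near the capacity.
- option 1+option 2: weight 3+10=13, value 19+22=41
- option 1+option 3: weight 3+8=11, value 19+20=39
- option 2+option 4: weight 10+3=13, value 22+4=26
Best: $41.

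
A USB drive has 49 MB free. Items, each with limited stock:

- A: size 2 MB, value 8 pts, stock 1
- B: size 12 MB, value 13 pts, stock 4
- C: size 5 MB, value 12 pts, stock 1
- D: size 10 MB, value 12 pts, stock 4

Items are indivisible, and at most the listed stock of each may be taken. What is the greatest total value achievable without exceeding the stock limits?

Best selections within size 49 and stock limits:
- 1×A + 1×B + 1×C + 3×D: size 49, value 69
- 1×A + 1×C + 4×D: size 47, value 68
- 2×B + 1×C + 2×D: size 49, value 62
Best: 69 pts.

69 pts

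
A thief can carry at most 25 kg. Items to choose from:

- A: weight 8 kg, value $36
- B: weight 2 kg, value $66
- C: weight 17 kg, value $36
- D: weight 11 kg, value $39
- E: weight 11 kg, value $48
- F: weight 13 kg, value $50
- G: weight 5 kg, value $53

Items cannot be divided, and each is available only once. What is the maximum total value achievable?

Check high-value combinations within 25 kg:
- B+F+G: weight 2+13+5=20, value 66+50+53=169
- B+E+G: weight 2+11+5=18, value 66+48+53=167
- B+D+G: weight 2+11+5=18, value 66+39+53=158
- A+B+G: weight 8+2+5=15, value 36+66+53=155
- B+C+G: weight 2+17+5=24, value 66+36+53=155
Best: $169.

$169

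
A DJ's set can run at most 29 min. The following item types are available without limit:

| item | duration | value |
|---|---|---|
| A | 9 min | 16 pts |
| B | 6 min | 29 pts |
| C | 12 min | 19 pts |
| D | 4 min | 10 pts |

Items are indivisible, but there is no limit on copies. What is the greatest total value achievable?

Best value-per-unit is B at 29/6; filling with it alone gives 4×29 = 116.
Optimal mix: 4×B + 1×D → duration 28, value 126.

126 pts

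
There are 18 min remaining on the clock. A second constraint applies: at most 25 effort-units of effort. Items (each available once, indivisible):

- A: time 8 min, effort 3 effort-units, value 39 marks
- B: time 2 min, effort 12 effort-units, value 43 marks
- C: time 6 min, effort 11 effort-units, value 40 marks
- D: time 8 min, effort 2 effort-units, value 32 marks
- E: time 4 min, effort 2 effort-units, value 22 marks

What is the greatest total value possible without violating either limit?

115 marks

Feasible sets respecting both limits:
- B+C+D: time 16, effort 25, value 115
- A+B+D: time 18, effort 17, value 114
- B+C+E: time 12, effort 25, value 105
Best: 115 marks.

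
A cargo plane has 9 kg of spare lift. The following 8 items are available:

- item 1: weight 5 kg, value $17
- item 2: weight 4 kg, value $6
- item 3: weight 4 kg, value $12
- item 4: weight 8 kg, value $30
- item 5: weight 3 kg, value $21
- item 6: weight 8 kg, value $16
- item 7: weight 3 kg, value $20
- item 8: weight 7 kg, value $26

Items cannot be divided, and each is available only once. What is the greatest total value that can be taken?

$41

Check high-value combinations within 9 kg:
- item 5+item 7: weight 3+3=6, value 21+20=41
- item 1+item 5: weight 5+3=8, value 17+21=38
- item 1+item 7: weight 5+3=8, value 17+20=37
Best: $41.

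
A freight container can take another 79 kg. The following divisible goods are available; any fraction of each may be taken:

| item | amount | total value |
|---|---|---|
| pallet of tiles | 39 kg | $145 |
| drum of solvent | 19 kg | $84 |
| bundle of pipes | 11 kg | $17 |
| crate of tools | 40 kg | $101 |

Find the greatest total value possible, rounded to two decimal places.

282.03

Take in order of value per unit:
- drum of solvent (84/19 per unit): all 19 → value 84, running total 84.00
- pallet of tiles (145/39 per unit): all 39 → value 145, running total 229.00
- crate of tools (101/40 per unit): 21 of 40 → value 21×101/40 = 53.0250, running total 282.03
Total 282.03.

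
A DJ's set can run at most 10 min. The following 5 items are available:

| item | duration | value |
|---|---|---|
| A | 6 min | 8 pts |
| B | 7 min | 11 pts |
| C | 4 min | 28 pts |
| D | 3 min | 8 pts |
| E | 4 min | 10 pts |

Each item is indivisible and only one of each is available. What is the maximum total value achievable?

Check high-value combinations within 10 min:
- C+E: duration 4+4=8, value 28+10=38
- C+D: duration 4+3=7, value 28+8=36
- A+C: duration 6+4=10, value 8+28=36
Best: 38 pts.

38 pts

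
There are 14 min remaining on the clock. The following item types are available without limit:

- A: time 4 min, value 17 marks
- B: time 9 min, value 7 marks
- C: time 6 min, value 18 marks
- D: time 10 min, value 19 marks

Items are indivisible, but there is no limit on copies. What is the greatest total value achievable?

52 marks

Best value-per-unit is A at 17/4; filling with it alone gives 3×17 = 51.
Optimal mix: 2×A + 1×C → time 14, value 52.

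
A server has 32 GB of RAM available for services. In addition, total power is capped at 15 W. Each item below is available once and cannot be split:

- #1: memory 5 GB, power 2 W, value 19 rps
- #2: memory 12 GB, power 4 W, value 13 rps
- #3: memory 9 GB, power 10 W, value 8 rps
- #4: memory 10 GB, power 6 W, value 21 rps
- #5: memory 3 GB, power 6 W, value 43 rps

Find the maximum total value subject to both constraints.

Feasible sets respecting both limits:
- #1+#4+#5: memory 18, power 14, value 83
- #1+#2+#5: memory 20, power 12, value 75
- #4+#5: memory 13, power 12, value 64
- #1+#5: memory 8, power 8, value 62
Best: 83 rps.

83 rps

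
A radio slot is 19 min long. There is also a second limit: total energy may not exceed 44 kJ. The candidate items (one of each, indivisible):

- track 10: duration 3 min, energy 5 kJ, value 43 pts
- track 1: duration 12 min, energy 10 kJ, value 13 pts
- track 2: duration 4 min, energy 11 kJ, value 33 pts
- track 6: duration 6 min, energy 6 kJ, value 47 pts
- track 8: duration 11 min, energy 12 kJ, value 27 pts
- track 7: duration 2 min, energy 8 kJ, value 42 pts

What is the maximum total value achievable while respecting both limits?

Feasible sets respecting both limits:
- track 10+track 2+track 6+track 7: duration 15, energy 30, value 165
- track 10+track 6+track 7: duration 11, energy 19, value 132
- track 10+track 2+track 6: duration 13, energy 22, value 123
Best: 165 pts.

165 pts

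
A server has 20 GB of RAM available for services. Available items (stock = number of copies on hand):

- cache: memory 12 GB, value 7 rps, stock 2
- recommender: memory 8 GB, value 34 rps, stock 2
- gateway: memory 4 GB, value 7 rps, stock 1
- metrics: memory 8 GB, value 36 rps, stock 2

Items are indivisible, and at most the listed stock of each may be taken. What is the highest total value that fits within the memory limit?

79 rps

Top feasible selections:
- 1×gateway + 2×metrics: memory 20, value 79
- 1×recommender + 1×gateway + 1×metrics: memory 20, value 77
- 2×recommender + 1×gateway: memory 20, value 75
- 2×metrics: memory 16, value 72
Best: 79 rps.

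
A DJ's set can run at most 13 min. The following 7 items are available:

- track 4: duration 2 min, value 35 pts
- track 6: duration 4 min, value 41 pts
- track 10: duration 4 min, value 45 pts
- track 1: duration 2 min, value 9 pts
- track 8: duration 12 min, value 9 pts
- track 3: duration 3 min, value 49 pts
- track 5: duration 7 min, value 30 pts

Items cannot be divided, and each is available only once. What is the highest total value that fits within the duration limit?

170 pts

Check high-value combinations within 13 min:
- track 4+track 6+track 10+track 3: duration 2+4+4+3=13, value 35+41+45+49=170
- track 6+track 10+track 1+track 3: duration 4+4+2+3=13, value 41+45+9+49=144
- track 4+track 10+track 1+track 3: duration 2+4+2+3=11, value 35+45+9+49=138
- track 6+track 10+track 3: duration 4+4+3=11, value 41+45+49=135
Best: 170 pts.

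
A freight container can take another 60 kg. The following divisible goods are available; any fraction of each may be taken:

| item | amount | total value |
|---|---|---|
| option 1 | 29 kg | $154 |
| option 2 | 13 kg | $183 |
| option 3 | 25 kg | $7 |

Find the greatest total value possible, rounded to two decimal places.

342.04

Take in order of value per unit:
- option 2 (183/13 per unit): all 13 → value 183, running total 183.00
- option 1 (154/29 per unit): all 29 → value 154, running total 337.00
- option 3 (7/25 per unit): 18 of 25 → value 18×7/25 = 5.0400, running total 342.04
Total 342.04.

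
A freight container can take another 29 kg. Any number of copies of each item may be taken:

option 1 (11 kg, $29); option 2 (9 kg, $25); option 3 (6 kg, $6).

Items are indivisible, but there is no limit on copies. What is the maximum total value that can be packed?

$79

Best value-per-unit is option 2 at 25/9; filling with it alone gives 3×25 = 75.
Optimal mix: 1×option 1 + 2×option 2 → weight 29, value 79.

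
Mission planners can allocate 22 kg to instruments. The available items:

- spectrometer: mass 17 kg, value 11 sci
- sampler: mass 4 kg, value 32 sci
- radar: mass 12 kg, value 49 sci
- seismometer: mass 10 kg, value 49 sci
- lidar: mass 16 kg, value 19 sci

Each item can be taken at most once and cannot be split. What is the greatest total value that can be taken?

98 sci

This is a 0/1 knapsack; check combinations near the capacity.
- radar+seismometer: mass 12+10=22, value 49+49=98
- sampler+seismometer: mass 4+10=14, value 32+49=81
- sampler+radar: mass 4+12=16, value 32+49=81
- sampler+lidar: mass 4+16=20, value 32+19=51
- seismometer: mass 10, value 49
Best: 98 sci.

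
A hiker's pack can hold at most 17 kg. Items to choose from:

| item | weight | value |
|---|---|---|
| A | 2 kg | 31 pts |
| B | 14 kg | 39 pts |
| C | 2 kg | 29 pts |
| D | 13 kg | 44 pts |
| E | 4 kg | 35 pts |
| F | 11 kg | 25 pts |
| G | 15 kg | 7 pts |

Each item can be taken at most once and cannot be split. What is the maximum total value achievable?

104 pts

Check high-value combinations within 17 kg:
- A+C+D: weight 2+2+13=17, value 31+29+44=104
- A+C+E: weight 2+2+4=8, value 31+29+35=95
- A+E+F: weight 2+4+11=17, value 31+35+25=91
- C+E+F: weight 2+4+11=17, value 29+35+25=89
- A+C+F: weight 2+2+11=15, value 31+29+25=85
Best: 104 pts.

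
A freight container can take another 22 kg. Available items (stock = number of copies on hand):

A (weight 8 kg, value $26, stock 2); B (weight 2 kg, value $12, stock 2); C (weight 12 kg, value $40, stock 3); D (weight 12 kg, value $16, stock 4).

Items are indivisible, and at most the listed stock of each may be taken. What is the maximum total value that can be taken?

$78

Top feasible selections:
- 1×A + 1×B + 1×C: weight 22, value 78
- 2×A + 2×B: weight 20, value 76
- 1×A + 1×C: weight 20, value 66
Best: $78.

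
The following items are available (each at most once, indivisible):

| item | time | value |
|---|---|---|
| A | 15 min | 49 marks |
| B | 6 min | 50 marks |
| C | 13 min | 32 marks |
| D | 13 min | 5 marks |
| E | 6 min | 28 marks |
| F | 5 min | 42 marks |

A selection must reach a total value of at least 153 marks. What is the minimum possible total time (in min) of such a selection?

32

Subsets with value ≥ 153, sorted by total time:
- A+B+E+F: time 32, value 169
- A+B+C+F: time 39, value 173
- A+B+C+E: time 40, value 159
- B+C+D+E+F: time 43, value 157
Minimum time: 32 min.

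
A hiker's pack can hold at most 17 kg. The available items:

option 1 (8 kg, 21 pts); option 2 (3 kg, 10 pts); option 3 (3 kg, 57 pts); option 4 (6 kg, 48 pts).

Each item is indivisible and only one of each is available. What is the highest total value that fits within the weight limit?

This is a 0/1 knapsack; check combinations near the capacity.
- option 1+option 3+option 4: weight 8+3+6=17, value 21+57+48=126
- option 2+option 3+option 4: weight 3+3+6=12, value 10+57+48=115
- option 3+option 4: weight 3+6=9, value 57+48=105
- option 1+option 2+option 3: weight 8+3+3=14, value 21+10+57=88
- option 1+option 2+option 4: weight 8+3+6=17, value 21+10+48=79
Best: 126 pts.

126 pts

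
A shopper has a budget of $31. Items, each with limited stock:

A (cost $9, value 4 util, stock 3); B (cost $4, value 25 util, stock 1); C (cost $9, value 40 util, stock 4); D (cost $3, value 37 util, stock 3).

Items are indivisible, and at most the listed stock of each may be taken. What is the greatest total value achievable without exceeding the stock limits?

216 util

Best selections within cost 31 and stock limits:
- 1×B + 2×C + 3×D: cost 31, value 216
- 2×C + 3×D: cost 27, value 191
- 1×A + 1×B + 1×C + 3×D: cost 31, value 180
- 1×B + 2×C + 2×D: cost 28, value 179
Best: 216 util.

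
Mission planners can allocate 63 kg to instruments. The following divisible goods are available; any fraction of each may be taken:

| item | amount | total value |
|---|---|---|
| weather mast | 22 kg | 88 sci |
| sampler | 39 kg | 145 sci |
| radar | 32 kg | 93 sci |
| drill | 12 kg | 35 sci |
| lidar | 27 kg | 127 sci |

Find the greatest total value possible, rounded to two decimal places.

267.05

Take in order of value per unit:
- lidar (127/27 per unit): all 27 → value 127, running total 127.00
- weather mast (88/22 per unit): all 22 → value 88, running total 215.00
- sampler (145/39 per unit): 14 of 39 → value 14×145/39 = 52.0513, running total 267.05
Total 267.05.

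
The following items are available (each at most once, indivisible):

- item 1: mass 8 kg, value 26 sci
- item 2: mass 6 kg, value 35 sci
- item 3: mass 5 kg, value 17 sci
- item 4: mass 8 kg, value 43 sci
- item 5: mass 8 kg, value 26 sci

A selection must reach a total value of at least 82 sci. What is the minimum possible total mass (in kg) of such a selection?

19

Subsets with value ≥ 82, sorted by total mass:
- item 2+item 3+item 4: mass 19, value 95
- item 1+item 3+item 4: mass 21, value 86
- item 3+item 4+item 5: mass 21, value 86
Minimum mass: 19 kg.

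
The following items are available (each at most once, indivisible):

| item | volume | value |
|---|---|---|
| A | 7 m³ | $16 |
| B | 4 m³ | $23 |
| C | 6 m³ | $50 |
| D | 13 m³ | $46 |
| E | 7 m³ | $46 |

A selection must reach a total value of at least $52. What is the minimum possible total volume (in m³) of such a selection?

10

Subsets with value ≥ 52, sorted by total volume:
- B+C: volume 10, value 73
- B+E: volume 11, value 69
- C+E: volume 13, value 96
- A+C: volume 13, value 66
Minimum volume: 10 m³.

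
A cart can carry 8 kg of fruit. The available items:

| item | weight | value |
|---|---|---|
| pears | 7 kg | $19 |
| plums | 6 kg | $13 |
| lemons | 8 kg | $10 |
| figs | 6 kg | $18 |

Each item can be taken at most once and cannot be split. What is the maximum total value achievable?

Check high-value combinations within 8 kg:
- pears: weight 7, value 19
- figs: weight 6, value 18
- plums: weight 6, value 13
- lemons: weight 8, value 10
Best: $19.

$19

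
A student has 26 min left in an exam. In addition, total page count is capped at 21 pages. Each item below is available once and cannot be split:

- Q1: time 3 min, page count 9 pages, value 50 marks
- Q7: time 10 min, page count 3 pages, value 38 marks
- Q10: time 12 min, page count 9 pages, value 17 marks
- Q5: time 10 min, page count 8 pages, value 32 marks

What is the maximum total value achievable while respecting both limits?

120 marks

Feasible sets respecting both limits:
- Q1+Q7+Q5: time 23, page count 20, value 120
- Q1+Q7+Q10: time 25, page count 21, value 105
- Q1+Q7: time 13, page count 12, value 88
- Q1+Q5: time 13, page count 17, value 82
Best: 120 marks.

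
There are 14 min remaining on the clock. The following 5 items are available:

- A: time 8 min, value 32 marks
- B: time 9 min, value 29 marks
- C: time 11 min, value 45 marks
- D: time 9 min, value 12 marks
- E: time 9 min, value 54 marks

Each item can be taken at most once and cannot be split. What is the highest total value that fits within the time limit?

54 marks

Check high-value combinations within 14 min:
- E: time 9, value 54
- C: time 11, value 45
- A: time 8, value 32
- B: time 9, value 29
Best: 54 marks.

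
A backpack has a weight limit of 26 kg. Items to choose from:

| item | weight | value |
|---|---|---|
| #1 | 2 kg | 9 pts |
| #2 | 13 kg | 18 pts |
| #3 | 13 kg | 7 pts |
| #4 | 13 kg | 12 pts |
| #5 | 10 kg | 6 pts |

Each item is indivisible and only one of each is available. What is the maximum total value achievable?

33 pts

Check high-value combinations within 26 kg:
- #1+#2+#5: weight 2+13+10=25, value 9+18+6=33
- #2+#4: weight 13+13=26, value 18+12=30
- #1+#2: weight 2+13=15, value 9+18=27
- #1+#4+#5: weight 2+13+10=25, value 9+12+6=27
- #2+#3: weight 13+13=26, value 18+7=25
Best: 33 pts.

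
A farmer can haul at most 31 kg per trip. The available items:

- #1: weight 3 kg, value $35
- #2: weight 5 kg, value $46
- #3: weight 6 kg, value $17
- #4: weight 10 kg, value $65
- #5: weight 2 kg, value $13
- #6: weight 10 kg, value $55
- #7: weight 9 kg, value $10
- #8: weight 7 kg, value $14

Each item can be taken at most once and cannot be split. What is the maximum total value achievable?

$214

This is a 0/1 knapsack; check combinations near the capacity.
- #1+#2+#4+#5+#6: weight 3+5+10+2+10=30, value 35+46+65+13+55=214
- #1+#2+#4+#6: weight 3+5+10+10=28, value 35+46+65+55=201
- #1+#3+#4+#5+#6: weight 3+6+10+2+10=31, value 35+17+65+13+55=185
- #2+#3+#4+#6: weight 5+6+10+10=31, value 46+17+65+55=183
Best: $214.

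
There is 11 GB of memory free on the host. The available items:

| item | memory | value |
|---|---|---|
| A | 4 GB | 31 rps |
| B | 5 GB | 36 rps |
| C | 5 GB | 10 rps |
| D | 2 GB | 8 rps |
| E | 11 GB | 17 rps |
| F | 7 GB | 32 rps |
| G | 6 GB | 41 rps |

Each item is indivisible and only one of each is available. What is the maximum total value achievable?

77 rps

Check high-value combinations within 11 GB:
- B+G: memory 5+6=11, value 36+41=77
- A+B+D: memory 4+5+2=11, value 31+36+8=75
- A+G: memory 4+6=10, value 31+41=72
Best: 77 rps.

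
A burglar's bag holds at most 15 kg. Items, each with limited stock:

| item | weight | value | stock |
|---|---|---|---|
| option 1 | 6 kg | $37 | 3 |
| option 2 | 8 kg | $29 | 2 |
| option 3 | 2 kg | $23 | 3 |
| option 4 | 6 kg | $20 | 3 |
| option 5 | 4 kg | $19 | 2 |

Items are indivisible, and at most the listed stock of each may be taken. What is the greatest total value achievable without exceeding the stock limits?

$107

Top feasible selections:
- 3×option 3 + 2×option 5: weight 14, value 107
- 1×option 1 + 3×option 3: weight 12, value 106
Best: $107.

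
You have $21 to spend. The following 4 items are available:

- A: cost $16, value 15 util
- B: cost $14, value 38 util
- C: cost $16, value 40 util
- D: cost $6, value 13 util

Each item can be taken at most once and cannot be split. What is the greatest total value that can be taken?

Check high-value combinations within $21:
- B+D: cost 14+6=20, value 38+13=51
- C: cost 16, value 40
- B: cost 14, value 38
- A: cost 16, value 15
- D: cost 6, value 13
Best: 51 util.

51 util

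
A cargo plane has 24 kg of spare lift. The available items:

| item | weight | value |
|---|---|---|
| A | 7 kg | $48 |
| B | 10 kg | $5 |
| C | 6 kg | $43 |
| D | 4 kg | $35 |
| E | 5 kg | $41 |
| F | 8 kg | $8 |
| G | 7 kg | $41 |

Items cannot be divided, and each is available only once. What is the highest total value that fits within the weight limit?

$167

This is a 0/1 knapsack; check combinations near the capacity.
- A+C+D+E: weight 7+6+4+5=22, value 48+43+35+41=167
- A+C+D+G: weight 7+6+4+7=24, value 48+43+35+41=167
- A+D+E+G: weight 7+4+5+7=23, value 48+35+41+41=165
Best: $167.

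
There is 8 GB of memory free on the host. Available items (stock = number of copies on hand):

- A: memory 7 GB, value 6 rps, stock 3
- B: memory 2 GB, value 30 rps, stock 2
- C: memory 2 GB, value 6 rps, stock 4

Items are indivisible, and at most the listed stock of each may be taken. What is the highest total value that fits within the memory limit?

72 rps

Best selections within memory 8 and stock limits:
- 2×B + 2×C: memory 8, value 72
- 2×B + 1×C: memory 6, value 66
Best: 72 rps.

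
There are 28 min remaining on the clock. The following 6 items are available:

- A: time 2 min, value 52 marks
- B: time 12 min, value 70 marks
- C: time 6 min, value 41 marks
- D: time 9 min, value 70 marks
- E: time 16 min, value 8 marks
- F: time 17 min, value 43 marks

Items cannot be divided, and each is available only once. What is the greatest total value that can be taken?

192 marks

This is a 0/1 knapsack; check combinations near the capacity.
- A+B+D: time 2+12+9=23, value 52+70+70=192
- B+C+D: time 12+6+9=27, value 70+41+70=181
- A+D+F: time 2+9+17=28, value 52+70+43=165
- A+C+D: time 2+6+9=17, value 52+41+70=163
- A+B+C: time 2+12+6=20, value 52+70+41=163
Best: 192 marks.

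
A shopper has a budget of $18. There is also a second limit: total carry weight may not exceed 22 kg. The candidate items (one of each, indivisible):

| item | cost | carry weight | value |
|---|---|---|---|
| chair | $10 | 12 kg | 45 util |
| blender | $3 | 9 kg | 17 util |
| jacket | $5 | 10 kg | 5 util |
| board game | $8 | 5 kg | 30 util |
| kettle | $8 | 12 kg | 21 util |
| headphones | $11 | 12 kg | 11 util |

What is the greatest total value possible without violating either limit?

75 util

Feasible sets respecting both limits:
- chair+board game: cost 18, carry weight 17, value 75
- chair+blender: cost 13, carry weight 21, value 62
- board game+kettle: cost 16, carry weight 17, value 51
- chair+jacket: cost 15, carry weight 22, value 50
Best: 75 util.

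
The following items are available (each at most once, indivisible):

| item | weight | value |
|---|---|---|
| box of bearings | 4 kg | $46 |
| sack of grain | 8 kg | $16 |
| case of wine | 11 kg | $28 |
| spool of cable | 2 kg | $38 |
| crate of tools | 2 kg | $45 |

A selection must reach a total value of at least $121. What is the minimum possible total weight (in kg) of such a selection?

Subsets with value ≥ 121, sorted by total weight:
- box of bearings+spool of cable+crate of tools: weight 8, value 129
- box of bearings+sack of grain+spool of cable+crate of tools: weight 16, value 145
- box of bearings+case of wine+spool of cable+crate of tools: weight 19, value 157
Minimum weight: 8 kg.

8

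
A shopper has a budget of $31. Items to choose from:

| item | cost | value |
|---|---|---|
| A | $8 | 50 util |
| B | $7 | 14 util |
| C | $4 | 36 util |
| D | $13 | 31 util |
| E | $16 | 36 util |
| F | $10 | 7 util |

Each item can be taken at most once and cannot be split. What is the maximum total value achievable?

122 util

This is a 0/1 knapsack; check combinations near the capacity.
- A+C+E: cost 8+4+16=28, value 50+36+36=122
- A+C+D: cost 8+4+13=25, value 50+36+31=117
- A+B+C+F: cost 8+7+4+10=29, value 50+14+36+7=107
- A+B+C: cost 8+7+4=19, value 50+14+36=100
Best: 122 util.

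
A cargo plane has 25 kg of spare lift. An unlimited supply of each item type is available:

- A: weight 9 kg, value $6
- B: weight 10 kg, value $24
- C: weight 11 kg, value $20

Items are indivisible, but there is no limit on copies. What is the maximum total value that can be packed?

$48

Best value-per-unit is B at 24/10, and filling with it alone uses weight 2×10=20. No mix of the others beats 2×24 = 48.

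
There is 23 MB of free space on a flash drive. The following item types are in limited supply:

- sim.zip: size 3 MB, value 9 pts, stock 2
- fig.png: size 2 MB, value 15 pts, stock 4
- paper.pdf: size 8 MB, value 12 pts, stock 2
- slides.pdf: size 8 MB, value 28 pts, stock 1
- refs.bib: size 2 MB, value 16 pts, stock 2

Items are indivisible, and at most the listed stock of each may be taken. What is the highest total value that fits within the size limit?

129 pts

Best selections within size 23 and stock limits:
- 1×sim.zip + 4×fig.png + 1×slides.pdf + 2×refs.bib: size 23, value 129
- 4×fig.png + 1×slides.pdf + 2×refs.bib: size 20, value 120
Best: 129 pts.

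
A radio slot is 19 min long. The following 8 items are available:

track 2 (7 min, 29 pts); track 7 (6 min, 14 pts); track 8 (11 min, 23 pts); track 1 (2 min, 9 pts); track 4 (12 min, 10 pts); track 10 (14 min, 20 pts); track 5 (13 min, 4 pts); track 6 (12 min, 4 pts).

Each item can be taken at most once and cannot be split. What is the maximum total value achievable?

52 pts

Check high-value combinations within 19 min:
- track 2+track 7+track 1: duration 7+6+2=15, value 29+14+9=52
- track 2+track 8: duration 7+11=18, value 29+23=52
- track 7+track 8+track 1: duration 6+11+2=19, value 14+23+9=46
- track 2+track 7: duration 7+6=13, value 29+14=43
Best: 52 pts.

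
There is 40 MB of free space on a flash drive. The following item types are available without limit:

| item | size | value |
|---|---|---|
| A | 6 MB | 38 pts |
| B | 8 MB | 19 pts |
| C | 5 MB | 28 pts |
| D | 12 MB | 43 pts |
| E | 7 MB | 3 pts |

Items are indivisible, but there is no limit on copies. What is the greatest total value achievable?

Best value-per-unit is A at 38/6; filling with it alone gives 6×38 = 228.
Optimal mix: 5×A + 2×C → size 40, value 246.

246 pts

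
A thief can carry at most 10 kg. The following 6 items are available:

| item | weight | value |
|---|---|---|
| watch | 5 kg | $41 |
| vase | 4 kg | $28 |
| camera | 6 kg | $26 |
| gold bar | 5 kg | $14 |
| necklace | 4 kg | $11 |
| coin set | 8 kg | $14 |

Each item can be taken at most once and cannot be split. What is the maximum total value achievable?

$69

Check high-value combinations within 10 kg:
- watch+vase: weight 5+4=9, value 41+28=69
- watch+gold bar: weight 5+5=10, value 41+14=55
- vase+camera: weight 4+6=10, value 28+26=54
- watch+necklace: weight 5+4=9, value 41+11=52
Best: $69.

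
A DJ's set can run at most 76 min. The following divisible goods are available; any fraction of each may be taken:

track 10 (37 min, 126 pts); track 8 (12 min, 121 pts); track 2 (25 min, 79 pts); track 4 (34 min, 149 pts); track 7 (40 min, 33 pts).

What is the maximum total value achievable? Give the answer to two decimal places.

372.16

Take in order of value per unit:
- track 8 (121/12 per unit): all 12 → value 121, running total 121.00
- track 4 (149/34 per unit): all 34 → value 149, running total 270.00
- track 10 (126/37 per unit): 30 of 37 → value 30×126/37 = 102.1622, running total 372.16
Total 372.16.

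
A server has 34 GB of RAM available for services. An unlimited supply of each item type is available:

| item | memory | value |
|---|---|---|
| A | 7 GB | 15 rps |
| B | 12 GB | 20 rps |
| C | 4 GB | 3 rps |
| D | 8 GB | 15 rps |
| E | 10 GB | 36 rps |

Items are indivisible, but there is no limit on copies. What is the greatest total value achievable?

111 rps

Best value-per-unit is E at 36/10; filling with it alone gives 3×36 = 108.
Optimal mix: 1×C + 3×E → memory 34, value 111.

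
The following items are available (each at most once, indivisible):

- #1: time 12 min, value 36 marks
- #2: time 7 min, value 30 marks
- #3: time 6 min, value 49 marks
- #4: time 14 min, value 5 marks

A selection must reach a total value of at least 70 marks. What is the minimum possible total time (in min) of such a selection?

Subsets with value ≥ 70, sorted by total time:
- #2+#3: time 13, value 79
- #1+#3: time 18, value 85
- #1+#2+#3: time 25, value 115
Minimum time: 13 min.

13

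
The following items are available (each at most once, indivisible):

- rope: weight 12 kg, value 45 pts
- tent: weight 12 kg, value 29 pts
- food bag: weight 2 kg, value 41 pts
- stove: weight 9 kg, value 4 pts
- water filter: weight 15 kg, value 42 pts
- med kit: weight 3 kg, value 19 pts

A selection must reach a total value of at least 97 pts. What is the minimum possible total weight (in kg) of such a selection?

17

Subsets with value ≥ 97, sorted by total weight:
- rope+food bag+med kit: weight 17, value 105
- food bag+water filter+med kit: weight 20, value 102
Minimum weight: 17 kg.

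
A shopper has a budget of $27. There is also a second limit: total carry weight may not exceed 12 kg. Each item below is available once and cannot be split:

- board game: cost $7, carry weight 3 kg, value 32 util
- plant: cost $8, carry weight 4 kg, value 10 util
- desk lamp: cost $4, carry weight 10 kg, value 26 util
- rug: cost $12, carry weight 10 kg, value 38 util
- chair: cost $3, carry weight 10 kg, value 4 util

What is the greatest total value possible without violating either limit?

42 util

Feasible sets respecting both limits:
- board game+plant: cost 15, carry weight 7, value 42
- rug: cost 12, carry weight 10, value 38
- board game: cost 7, carry weight 3, value 32
Best: 42 util.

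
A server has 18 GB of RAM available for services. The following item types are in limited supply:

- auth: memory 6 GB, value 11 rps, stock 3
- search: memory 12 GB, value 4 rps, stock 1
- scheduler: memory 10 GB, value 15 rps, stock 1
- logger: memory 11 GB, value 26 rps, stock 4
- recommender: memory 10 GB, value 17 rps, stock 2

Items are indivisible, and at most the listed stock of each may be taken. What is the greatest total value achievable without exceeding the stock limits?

Top feasible selections:
- 1×auth + 1×logger: memory 17, value 37
- 3×auth: memory 18, value 33
- 1×auth + 1×recommender: memory 16, value 28
- 1×logger: memory 11, value 26
Best: 37 rps.

37 rps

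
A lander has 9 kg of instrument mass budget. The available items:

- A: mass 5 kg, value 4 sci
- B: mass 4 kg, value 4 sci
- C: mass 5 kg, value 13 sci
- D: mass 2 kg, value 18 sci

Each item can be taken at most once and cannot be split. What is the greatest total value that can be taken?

Check high-value combinations within 9 kg:
- C+D: mass 5+2=7, value 13+18=31
- B+D: mass 4+2=6, value 4+18=22
- A+D: mass 5+2=7, value 4+18=22
- D: mass 2, value 18
Best: 31 sci.

31 sci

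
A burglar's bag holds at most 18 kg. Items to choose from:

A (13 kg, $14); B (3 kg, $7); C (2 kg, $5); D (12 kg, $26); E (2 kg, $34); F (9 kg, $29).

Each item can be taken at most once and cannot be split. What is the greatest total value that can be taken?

Check high-value combinations within 18 kg:
- B+C+E+F: weight 3+2+2+9=16, value 7+5+34+29=75
- B+E+F: weight 3+2+9=14, value 7+34+29=70
- C+E+F: weight 2+2+9=13, value 5+34+29=68
- B+D+E: weight 3+12+2=17, value 7+26+34=67
Best: $75.

$75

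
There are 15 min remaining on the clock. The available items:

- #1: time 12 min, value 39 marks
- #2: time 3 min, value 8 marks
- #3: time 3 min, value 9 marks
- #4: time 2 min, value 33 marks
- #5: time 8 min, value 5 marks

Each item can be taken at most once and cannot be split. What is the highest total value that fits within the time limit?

Check high-value combinations within 15 min:
- #1+#4: time 12+2=14, value 39+33=72
- #2+#3+#4: time 3+3+2=8, value 8+9+33=50
- #1+#3: time 12+3=15, value 39+9=48
- #3+#4+#5: time 3+2+8=13, value 9+33+5=47
Best: 72 marks.

72 marks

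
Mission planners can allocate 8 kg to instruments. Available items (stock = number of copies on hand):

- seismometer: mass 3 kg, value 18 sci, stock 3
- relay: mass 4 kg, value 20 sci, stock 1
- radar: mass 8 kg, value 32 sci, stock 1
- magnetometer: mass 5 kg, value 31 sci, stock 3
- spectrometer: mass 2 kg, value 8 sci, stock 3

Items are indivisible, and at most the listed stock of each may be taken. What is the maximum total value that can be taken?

49 sci

Best selections within mass 8 and stock limits:
- 1×seismometer + 1×magnetometer: mass 8, value 49
- 2×seismometer + 1×spectrometer: mass 8, value 44
Best: 49 sci.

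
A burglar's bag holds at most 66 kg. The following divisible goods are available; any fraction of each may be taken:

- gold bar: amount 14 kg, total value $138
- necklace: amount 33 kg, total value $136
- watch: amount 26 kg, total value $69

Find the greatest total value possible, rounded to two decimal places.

324.42

Take in order of value per unit:
- gold bar (138/14 per unit): all 14 → value 138, running total 138.00
- necklace (136/33 per unit): all 33 → value 136, running total 274.00
- watch (69/26 per unit): 19 of 26 → value 19×69/26 = 50.4231, running total 324.42
Total 324.42.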